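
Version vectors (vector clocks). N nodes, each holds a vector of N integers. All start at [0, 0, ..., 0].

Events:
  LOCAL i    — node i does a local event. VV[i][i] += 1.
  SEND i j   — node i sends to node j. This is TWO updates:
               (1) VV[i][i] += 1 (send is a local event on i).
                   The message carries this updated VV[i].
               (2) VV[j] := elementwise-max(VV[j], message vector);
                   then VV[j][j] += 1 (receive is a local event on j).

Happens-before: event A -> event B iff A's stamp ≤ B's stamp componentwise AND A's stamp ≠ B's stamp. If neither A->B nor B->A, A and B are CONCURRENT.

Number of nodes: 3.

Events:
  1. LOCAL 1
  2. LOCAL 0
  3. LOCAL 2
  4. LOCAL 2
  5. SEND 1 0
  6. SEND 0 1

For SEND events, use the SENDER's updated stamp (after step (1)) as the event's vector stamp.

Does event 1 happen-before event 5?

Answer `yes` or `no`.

Answer: yes

Derivation:
Initial: VV[0]=[0, 0, 0]
Initial: VV[1]=[0, 0, 0]
Initial: VV[2]=[0, 0, 0]
Event 1: LOCAL 1: VV[1][1]++ -> VV[1]=[0, 1, 0]
Event 2: LOCAL 0: VV[0][0]++ -> VV[0]=[1, 0, 0]
Event 3: LOCAL 2: VV[2][2]++ -> VV[2]=[0, 0, 1]
Event 4: LOCAL 2: VV[2][2]++ -> VV[2]=[0, 0, 2]
Event 5: SEND 1->0: VV[1][1]++ -> VV[1]=[0, 2, 0], msg_vec=[0, 2, 0]; VV[0]=max(VV[0],msg_vec) then VV[0][0]++ -> VV[0]=[2, 2, 0]
Event 6: SEND 0->1: VV[0][0]++ -> VV[0]=[3, 2, 0], msg_vec=[3, 2, 0]; VV[1]=max(VV[1],msg_vec) then VV[1][1]++ -> VV[1]=[3, 3, 0]
Event 1 stamp: [0, 1, 0]
Event 5 stamp: [0, 2, 0]
[0, 1, 0] <= [0, 2, 0]? True. Equal? False. Happens-before: True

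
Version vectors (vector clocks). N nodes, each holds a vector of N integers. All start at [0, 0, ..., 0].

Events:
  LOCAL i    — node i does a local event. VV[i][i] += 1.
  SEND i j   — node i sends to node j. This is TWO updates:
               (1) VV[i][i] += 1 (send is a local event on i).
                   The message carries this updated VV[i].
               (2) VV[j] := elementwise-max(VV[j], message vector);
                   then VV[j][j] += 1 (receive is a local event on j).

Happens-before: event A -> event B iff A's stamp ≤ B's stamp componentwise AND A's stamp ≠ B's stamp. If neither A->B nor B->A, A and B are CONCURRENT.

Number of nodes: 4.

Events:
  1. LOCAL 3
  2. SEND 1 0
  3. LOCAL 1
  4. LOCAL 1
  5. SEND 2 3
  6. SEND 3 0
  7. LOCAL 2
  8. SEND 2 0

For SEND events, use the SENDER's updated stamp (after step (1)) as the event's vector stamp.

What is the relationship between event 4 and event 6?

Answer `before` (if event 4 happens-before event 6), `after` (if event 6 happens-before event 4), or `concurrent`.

Initial: VV[0]=[0, 0, 0, 0]
Initial: VV[1]=[0, 0, 0, 0]
Initial: VV[2]=[0, 0, 0, 0]
Initial: VV[3]=[0, 0, 0, 0]
Event 1: LOCAL 3: VV[3][3]++ -> VV[3]=[0, 0, 0, 1]
Event 2: SEND 1->0: VV[1][1]++ -> VV[1]=[0, 1, 0, 0], msg_vec=[0, 1, 0, 0]; VV[0]=max(VV[0],msg_vec) then VV[0][0]++ -> VV[0]=[1, 1, 0, 0]
Event 3: LOCAL 1: VV[1][1]++ -> VV[1]=[0, 2, 0, 0]
Event 4: LOCAL 1: VV[1][1]++ -> VV[1]=[0, 3, 0, 0]
Event 5: SEND 2->3: VV[2][2]++ -> VV[2]=[0, 0, 1, 0], msg_vec=[0, 0, 1, 0]; VV[3]=max(VV[3],msg_vec) then VV[3][3]++ -> VV[3]=[0, 0, 1, 2]
Event 6: SEND 3->0: VV[3][3]++ -> VV[3]=[0, 0, 1, 3], msg_vec=[0, 0, 1, 3]; VV[0]=max(VV[0],msg_vec) then VV[0][0]++ -> VV[0]=[2, 1, 1, 3]
Event 7: LOCAL 2: VV[2][2]++ -> VV[2]=[0, 0, 2, 0]
Event 8: SEND 2->0: VV[2][2]++ -> VV[2]=[0, 0, 3, 0], msg_vec=[0, 0, 3, 0]; VV[0]=max(VV[0],msg_vec) then VV[0][0]++ -> VV[0]=[3, 1, 3, 3]
Event 4 stamp: [0, 3, 0, 0]
Event 6 stamp: [0, 0, 1, 3]
[0, 3, 0, 0] <= [0, 0, 1, 3]? False
[0, 0, 1, 3] <= [0, 3, 0, 0]? False
Relation: concurrent

Answer: concurrent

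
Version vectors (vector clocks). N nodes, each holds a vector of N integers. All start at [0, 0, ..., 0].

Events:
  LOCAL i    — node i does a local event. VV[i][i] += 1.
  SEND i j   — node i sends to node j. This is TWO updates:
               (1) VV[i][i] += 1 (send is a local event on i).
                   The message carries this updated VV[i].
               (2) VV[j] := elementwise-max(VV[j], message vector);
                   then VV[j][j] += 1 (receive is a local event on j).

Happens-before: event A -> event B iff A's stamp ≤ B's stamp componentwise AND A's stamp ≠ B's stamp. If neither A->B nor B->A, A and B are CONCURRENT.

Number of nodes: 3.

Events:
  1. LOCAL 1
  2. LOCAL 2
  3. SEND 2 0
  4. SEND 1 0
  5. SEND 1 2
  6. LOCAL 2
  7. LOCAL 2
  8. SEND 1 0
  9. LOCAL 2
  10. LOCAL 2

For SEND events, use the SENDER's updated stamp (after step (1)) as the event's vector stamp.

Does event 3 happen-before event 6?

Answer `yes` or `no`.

Answer: yes

Derivation:
Initial: VV[0]=[0, 0, 0]
Initial: VV[1]=[0, 0, 0]
Initial: VV[2]=[0, 0, 0]
Event 1: LOCAL 1: VV[1][1]++ -> VV[1]=[0, 1, 0]
Event 2: LOCAL 2: VV[2][2]++ -> VV[2]=[0, 0, 1]
Event 3: SEND 2->0: VV[2][2]++ -> VV[2]=[0, 0, 2], msg_vec=[0, 0, 2]; VV[0]=max(VV[0],msg_vec) then VV[0][0]++ -> VV[0]=[1, 0, 2]
Event 4: SEND 1->0: VV[1][1]++ -> VV[1]=[0, 2, 0], msg_vec=[0, 2, 0]; VV[0]=max(VV[0],msg_vec) then VV[0][0]++ -> VV[0]=[2, 2, 2]
Event 5: SEND 1->2: VV[1][1]++ -> VV[1]=[0, 3, 0], msg_vec=[0, 3, 0]; VV[2]=max(VV[2],msg_vec) then VV[2][2]++ -> VV[2]=[0, 3, 3]
Event 6: LOCAL 2: VV[2][2]++ -> VV[2]=[0, 3, 4]
Event 7: LOCAL 2: VV[2][2]++ -> VV[2]=[0, 3, 5]
Event 8: SEND 1->0: VV[1][1]++ -> VV[1]=[0, 4, 0], msg_vec=[0, 4, 0]; VV[0]=max(VV[0],msg_vec) then VV[0][0]++ -> VV[0]=[3, 4, 2]
Event 9: LOCAL 2: VV[2][2]++ -> VV[2]=[0, 3, 6]
Event 10: LOCAL 2: VV[2][2]++ -> VV[2]=[0, 3, 7]
Event 3 stamp: [0, 0, 2]
Event 6 stamp: [0, 3, 4]
[0, 0, 2] <= [0, 3, 4]? True. Equal? False. Happens-before: True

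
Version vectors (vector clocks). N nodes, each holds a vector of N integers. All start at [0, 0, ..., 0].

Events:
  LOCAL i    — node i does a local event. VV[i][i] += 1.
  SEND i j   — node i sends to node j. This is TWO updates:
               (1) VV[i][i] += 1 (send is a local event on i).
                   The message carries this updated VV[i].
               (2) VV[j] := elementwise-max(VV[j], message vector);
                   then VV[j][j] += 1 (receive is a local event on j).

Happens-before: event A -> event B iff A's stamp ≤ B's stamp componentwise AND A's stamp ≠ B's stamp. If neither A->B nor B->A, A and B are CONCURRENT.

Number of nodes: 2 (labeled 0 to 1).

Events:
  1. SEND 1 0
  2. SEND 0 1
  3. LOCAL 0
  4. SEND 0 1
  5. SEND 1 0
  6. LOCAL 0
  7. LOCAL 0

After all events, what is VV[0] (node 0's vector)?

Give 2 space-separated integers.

Initial: VV[0]=[0, 0]
Initial: VV[1]=[0, 0]
Event 1: SEND 1->0: VV[1][1]++ -> VV[1]=[0, 1], msg_vec=[0, 1]; VV[0]=max(VV[0],msg_vec) then VV[0][0]++ -> VV[0]=[1, 1]
Event 2: SEND 0->1: VV[0][0]++ -> VV[0]=[2, 1], msg_vec=[2, 1]; VV[1]=max(VV[1],msg_vec) then VV[1][1]++ -> VV[1]=[2, 2]
Event 3: LOCAL 0: VV[0][0]++ -> VV[0]=[3, 1]
Event 4: SEND 0->1: VV[0][0]++ -> VV[0]=[4, 1], msg_vec=[4, 1]; VV[1]=max(VV[1],msg_vec) then VV[1][1]++ -> VV[1]=[4, 3]
Event 5: SEND 1->0: VV[1][1]++ -> VV[1]=[4, 4], msg_vec=[4, 4]; VV[0]=max(VV[0],msg_vec) then VV[0][0]++ -> VV[0]=[5, 4]
Event 6: LOCAL 0: VV[0][0]++ -> VV[0]=[6, 4]
Event 7: LOCAL 0: VV[0][0]++ -> VV[0]=[7, 4]
Final vectors: VV[0]=[7, 4]; VV[1]=[4, 4]

Answer: 7 4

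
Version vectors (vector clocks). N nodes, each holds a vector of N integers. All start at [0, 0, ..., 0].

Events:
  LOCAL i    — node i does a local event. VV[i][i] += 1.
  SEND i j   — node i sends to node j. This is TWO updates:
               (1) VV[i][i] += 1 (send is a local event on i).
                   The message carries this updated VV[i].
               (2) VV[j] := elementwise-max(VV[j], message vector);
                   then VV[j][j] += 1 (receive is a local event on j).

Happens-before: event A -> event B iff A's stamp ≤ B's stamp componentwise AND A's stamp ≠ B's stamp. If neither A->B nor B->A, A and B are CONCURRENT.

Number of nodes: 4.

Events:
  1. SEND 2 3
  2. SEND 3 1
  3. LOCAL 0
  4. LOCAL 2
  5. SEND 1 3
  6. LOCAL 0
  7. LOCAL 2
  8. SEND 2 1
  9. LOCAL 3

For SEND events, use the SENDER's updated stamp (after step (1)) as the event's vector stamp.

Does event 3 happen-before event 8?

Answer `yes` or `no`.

Initial: VV[0]=[0, 0, 0, 0]
Initial: VV[1]=[0, 0, 0, 0]
Initial: VV[2]=[0, 0, 0, 0]
Initial: VV[3]=[0, 0, 0, 0]
Event 1: SEND 2->3: VV[2][2]++ -> VV[2]=[0, 0, 1, 0], msg_vec=[0, 0, 1, 0]; VV[3]=max(VV[3],msg_vec) then VV[3][3]++ -> VV[3]=[0, 0, 1, 1]
Event 2: SEND 3->1: VV[3][3]++ -> VV[3]=[0, 0, 1, 2], msg_vec=[0, 0, 1, 2]; VV[1]=max(VV[1],msg_vec) then VV[1][1]++ -> VV[1]=[0, 1, 1, 2]
Event 3: LOCAL 0: VV[0][0]++ -> VV[0]=[1, 0, 0, 0]
Event 4: LOCAL 2: VV[2][2]++ -> VV[2]=[0, 0, 2, 0]
Event 5: SEND 1->3: VV[1][1]++ -> VV[1]=[0, 2, 1, 2], msg_vec=[0, 2, 1, 2]; VV[3]=max(VV[3],msg_vec) then VV[3][3]++ -> VV[3]=[0, 2, 1, 3]
Event 6: LOCAL 0: VV[0][0]++ -> VV[0]=[2, 0, 0, 0]
Event 7: LOCAL 2: VV[2][2]++ -> VV[2]=[0, 0, 3, 0]
Event 8: SEND 2->1: VV[2][2]++ -> VV[2]=[0, 0, 4, 0], msg_vec=[0, 0, 4, 0]; VV[1]=max(VV[1],msg_vec) then VV[1][1]++ -> VV[1]=[0, 3, 4, 2]
Event 9: LOCAL 3: VV[3][3]++ -> VV[3]=[0, 2, 1, 4]
Event 3 stamp: [1, 0, 0, 0]
Event 8 stamp: [0, 0, 4, 0]
[1, 0, 0, 0] <= [0, 0, 4, 0]? False. Equal? False. Happens-before: False

Answer: no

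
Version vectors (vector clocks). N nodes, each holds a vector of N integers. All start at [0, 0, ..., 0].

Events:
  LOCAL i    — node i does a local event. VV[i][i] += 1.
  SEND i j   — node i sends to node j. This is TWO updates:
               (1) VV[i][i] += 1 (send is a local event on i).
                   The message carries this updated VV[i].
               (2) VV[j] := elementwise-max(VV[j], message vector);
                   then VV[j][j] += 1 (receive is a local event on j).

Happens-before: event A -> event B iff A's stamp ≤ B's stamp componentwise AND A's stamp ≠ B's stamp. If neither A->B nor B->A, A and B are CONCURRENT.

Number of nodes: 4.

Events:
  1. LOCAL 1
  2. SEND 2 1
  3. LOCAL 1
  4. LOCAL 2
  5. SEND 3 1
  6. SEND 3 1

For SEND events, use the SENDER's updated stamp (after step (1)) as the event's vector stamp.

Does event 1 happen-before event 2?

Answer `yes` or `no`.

Initial: VV[0]=[0, 0, 0, 0]
Initial: VV[1]=[0, 0, 0, 0]
Initial: VV[2]=[0, 0, 0, 0]
Initial: VV[3]=[0, 0, 0, 0]
Event 1: LOCAL 1: VV[1][1]++ -> VV[1]=[0, 1, 0, 0]
Event 2: SEND 2->1: VV[2][2]++ -> VV[2]=[0, 0, 1, 0], msg_vec=[0, 0, 1, 0]; VV[1]=max(VV[1],msg_vec) then VV[1][1]++ -> VV[1]=[0, 2, 1, 0]
Event 3: LOCAL 1: VV[1][1]++ -> VV[1]=[0, 3, 1, 0]
Event 4: LOCAL 2: VV[2][2]++ -> VV[2]=[0, 0, 2, 0]
Event 5: SEND 3->1: VV[3][3]++ -> VV[3]=[0, 0, 0, 1], msg_vec=[0, 0, 0, 1]; VV[1]=max(VV[1],msg_vec) then VV[1][1]++ -> VV[1]=[0, 4, 1, 1]
Event 6: SEND 3->1: VV[3][3]++ -> VV[3]=[0, 0, 0, 2], msg_vec=[0, 0, 0, 2]; VV[1]=max(VV[1],msg_vec) then VV[1][1]++ -> VV[1]=[0, 5, 1, 2]
Event 1 stamp: [0, 1, 0, 0]
Event 2 stamp: [0, 0, 1, 0]
[0, 1, 0, 0] <= [0, 0, 1, 0]? False. Equal? False. Happens-before: False

Answer: no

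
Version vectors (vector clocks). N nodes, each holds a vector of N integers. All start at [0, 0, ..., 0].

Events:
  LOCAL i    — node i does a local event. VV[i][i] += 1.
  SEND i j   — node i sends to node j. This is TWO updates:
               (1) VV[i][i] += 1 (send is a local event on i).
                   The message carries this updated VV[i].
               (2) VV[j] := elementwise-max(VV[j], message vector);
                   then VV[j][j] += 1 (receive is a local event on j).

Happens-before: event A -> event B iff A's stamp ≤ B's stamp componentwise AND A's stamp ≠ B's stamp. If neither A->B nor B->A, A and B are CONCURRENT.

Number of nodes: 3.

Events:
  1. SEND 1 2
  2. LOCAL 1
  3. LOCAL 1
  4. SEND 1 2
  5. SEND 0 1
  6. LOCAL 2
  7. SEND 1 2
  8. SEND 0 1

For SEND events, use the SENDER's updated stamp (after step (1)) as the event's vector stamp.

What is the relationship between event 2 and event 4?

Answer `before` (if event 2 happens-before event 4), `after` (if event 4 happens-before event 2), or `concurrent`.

Initial: VV[0]=[0, 0, 0]
Initial: VV[1]=[0, 0, 0]
Initial: VV[2]=[0, 0, 0]
Event 1: SEND 1->2: VV[1][1]++ -> VV[1]=[0, 1, 0], msg_vec=[0, 1, 0]; VV[2]=max(VV[2],msg_vec) then VV[2][2]++ -> VV[2]=[0, 1, 1]
Event 2: LOCAL 1: VV[1][1]++ -> VV[1]=[0, 2, 0]
Event 3: LOCAL 1: VV[1][1]++ -> VV[1]=[0, 3, 0]
Event 4: SEND 1->2: VV[1][1]++ -> VV[1]=[0, 4, 0], msg_vec=[0, 4, 0]; VV[2]=max(VV[2],msg_vec) then VV[2][2]++ -> VV[2]=[0, 4, 2]
Event 5: SEND 0->1: VV[0][0]++ -> VV[0]=[1, 0, 0], msg_vec=[1, 0, 0]; VV[1]=max(VV[1],msg_vec) then VV[1][1]++ -> VV[1]=[1, 5, 0]
Event 6: LOCAL 2: VV[2][2]++ -> VV[2]=[0, 4, 3]
Event 7: SEND 1->2: VV[1][1]++ -> VV[1]=[1, 6, 0], msg_vec=[1, 6, 0]; VV[2]=max(VV[2],msg_vec) then VV[2][2]++ -> VV[2]=[1, 6, 4]
Event 8: SEND 0->1: VV[0][0]++ -> VV[0]=[2, 0, 0], msg_vec=[2, 0, 0]; VV[1]=max(VV[1],msg_vec) then VV[1][1]++ -> VV[1]=[2, 7, 0]
Event 2 stamp: [0, 2, 0]
Event 4 stamp: [0, 4, 0]
[0, 2, 0] <= [0, 4, 0]? True
[0, 4, 0] <= [0, 2, 0]? False
Relation: before

Answer: before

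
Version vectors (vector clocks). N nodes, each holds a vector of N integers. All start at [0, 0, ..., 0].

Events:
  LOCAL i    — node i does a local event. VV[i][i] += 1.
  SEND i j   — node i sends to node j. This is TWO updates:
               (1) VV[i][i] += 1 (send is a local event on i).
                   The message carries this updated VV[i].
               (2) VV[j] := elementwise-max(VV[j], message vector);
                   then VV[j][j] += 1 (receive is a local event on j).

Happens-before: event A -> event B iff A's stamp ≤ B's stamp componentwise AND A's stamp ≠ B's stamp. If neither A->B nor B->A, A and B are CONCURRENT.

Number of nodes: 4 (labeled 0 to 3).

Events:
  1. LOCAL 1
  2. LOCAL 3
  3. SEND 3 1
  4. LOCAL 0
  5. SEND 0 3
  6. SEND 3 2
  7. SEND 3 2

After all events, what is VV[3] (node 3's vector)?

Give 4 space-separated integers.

Answer: 2 0 0 5

Derivation:
Initial: VV[0]=[0, 0, 0, 0]
Initial: VV[1]=[0, 0, 0, 0]
Initial: VV[2]=[0, 0, 0, 0]
Initial: VV[3]=[0, 0, 0, 0]
Event 1: LOCAL 1: VV[1][1]++ -> VV[1]=[0, 1, 0, 0]
Event 2: LOCAL 3: VV[3][3]++ -> VV[3]=[0, 0, 0, 1]
Event 3: SEND 3->1: VV[3][3]++ -> VV[3]=[0, 0, 0, 2], msg_vec=[0, 0, 0, 2]; VV[1]=max(VV[1],msg_vec) then VV[1][1]++ -> VV[1]=[0, 2, 0, 2]
Event 4: LOCAL 0: VV[0][0]++ -> VV[0]=[1, 0, 0, 0]
Event 5: SEND 0->3: VV[0][0]++ -> VV[0]=[2, 0, 0, 0], msg_vec=[2, 0, 0, 0]; VV[3]=max(VV[3],msg_vec) then VV[3][3]++ -> VV[3]=[2, 0, 0, 3]
Event 6: SEND 3->2: VV[3][3]++ -> VV[3]=[2, 0, 0, 4], msg_vec=[2, 0, 0, 4]; VV[2]=max(VV[2],msg_vec) then VV[2][2]++ -> VV[2]=[2, 0, 1, 4]
Event 7: SEND 3->2: VV[3][3]++ -> VV[3]=[2, 0, 0, 5], msg_vec=[2, 0, 0, 5]; VV[2]=max(VV[2],msg_vec) then VV[2][2]++ -> VV[2]=[2, 0, 2, 5]
Final vectors: VV[0]=[2, 0, 0, 0]; VV[1]=[0, 2, 0, 2]; VV[2]=[2, 0, 2, 5]; VV[3]=[2, 0, 0, 5]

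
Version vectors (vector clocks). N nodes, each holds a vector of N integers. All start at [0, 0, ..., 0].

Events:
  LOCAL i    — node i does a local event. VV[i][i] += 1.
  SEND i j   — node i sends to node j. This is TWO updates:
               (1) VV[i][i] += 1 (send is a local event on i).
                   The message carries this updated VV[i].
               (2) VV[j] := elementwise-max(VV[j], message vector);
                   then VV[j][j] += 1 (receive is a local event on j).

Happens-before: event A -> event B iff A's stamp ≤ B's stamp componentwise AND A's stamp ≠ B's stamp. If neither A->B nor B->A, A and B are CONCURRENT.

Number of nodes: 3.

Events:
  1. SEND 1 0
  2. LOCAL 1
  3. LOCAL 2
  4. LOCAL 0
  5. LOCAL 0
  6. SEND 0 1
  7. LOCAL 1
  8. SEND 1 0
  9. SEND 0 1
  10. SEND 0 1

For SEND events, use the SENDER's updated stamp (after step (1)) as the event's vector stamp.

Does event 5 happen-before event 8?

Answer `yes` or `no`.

Answer: yes

Derivation:
Initial: VV[0]=[0, 0, 0]
Initial: VV[1]=[0, 0, 0]
Initial: VV[2]=[0, 0, 0]
Event 1: SEND 1->0: VV[1][1]++ -> VV[1]=[0, 1, 0], msg_vec=[0, 1, 0]; VV[0]=max(VV[0],msg_vec) then VV[0][0]++ -> VV[0]=[1, 1, 0]
Event 2: LOCAL 1: VV[1][1]++ -> VV[1]=[0, 2, 0]
Event 3: LOCAL 2: VV[2][2]++ -> VV[2]=[0, 0, 1]
Event 4: LOCAL 0: VV[0][0]++ -> VV[0]=[2, 1, 0]
Event 5: LOCAL 0: VV[0][0]++ -> VV[0]=[3, 1, 0]
Event 6: SEND 0->1: VV[0][0]++ -> VV[0]=[4, 1, 0], msg_vec=[4, 1, 0]; VV[1]=max(VV[1],msg_vec) then VV[1][1]++ -> VV[1]=[4, 3, 0]
Event 7: LOCAL 1: VV[1][1]++ -> VV[1]=[4, 4, 0]
Event 8: SEND 1->0: VV[1][1]++ -> VV[1]=[4, 5, 0], msg_vec=[4, 5, 0]; VV[0]=max(VV[0],msg_vec) then VV[0][0]++ -> VV[0]=[5, 5, 0]
Event 9: SEND 0->1: VV[0][0]++ -> VV[0]=[6, 5, 0], msg_vec=[6, 5, 0]; VV[1]=max(VV[1],msg_vec) then VV[1][1]++ -> VV[1]=[6, 6, 0]
Event 10: SEND 0->1: VV[0][0]++ -> VV[0]=[7, 5, 0], msg_vec=[7, 5, 0]; VV[1]=max(VV[1],msg_vec) then VV[1][1]++ -> VV[1]=[7, 7, 0]
Event 5 stamp: [3, 1, 0]
Event 8 stamp: [4, 5, 0]
[3, 1, 0] <= [4, 5, 0]? True. Equal? False. Happens-before: True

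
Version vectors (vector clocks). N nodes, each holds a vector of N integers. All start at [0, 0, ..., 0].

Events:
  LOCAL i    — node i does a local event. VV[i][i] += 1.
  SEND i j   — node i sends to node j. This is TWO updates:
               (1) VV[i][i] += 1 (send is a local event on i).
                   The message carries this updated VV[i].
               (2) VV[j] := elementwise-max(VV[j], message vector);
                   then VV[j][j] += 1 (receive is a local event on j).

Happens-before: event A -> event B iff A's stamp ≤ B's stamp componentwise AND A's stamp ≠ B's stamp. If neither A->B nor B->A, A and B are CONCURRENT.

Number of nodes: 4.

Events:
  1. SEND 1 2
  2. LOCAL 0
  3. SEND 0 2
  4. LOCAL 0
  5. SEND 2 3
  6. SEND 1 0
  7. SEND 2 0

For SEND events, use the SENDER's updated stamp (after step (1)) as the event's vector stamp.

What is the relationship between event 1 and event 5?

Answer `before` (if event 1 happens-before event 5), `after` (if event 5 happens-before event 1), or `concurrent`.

Initial: VV[0]=[0, 0, 0, 0]
Initial: VV[1]=[0, 0, 0, 0]
Initial: VV[2]=[0, 0, 0, 0]
Initial: VV[3]=[0, 0, 0, 0]
Event 1: SEND 1->2: VV[1][1]++ -> VV[1]=[0, 1, 0, 0], msg_vec=[0, 1, 0, 0]; VV[2]=max(VV[2],msg_vec) then VV[2][2]++ -> VV[2]=[0, 1, 1, 0]
Event 2: LOCAL 0: VV[0][0]++ -> VV[0]=[1, 0, 0, 0]
Event 3: SEND 0->2: VV[0][0]++ -> VV[0]=[2, 0, 0, 0], msg_vec=[2, 0, 0, 0]; VV[2]=max(VV[2],msg_vec) then VV[2][2]++ -> VV[2]=[2, 1, 2, 0]
Event 4: LOCAL 0: VV[0][0]++ -> VV[0]=[3, 0, 0, 0]
Event 5: SEND 2->3: VV[2][2]++ -> VV[2]=[2, 1, 3, 0], msg_vec=[2, 1, 3, 0]; VV[3]=max(VV[3],msg_vec) then VV[3][3]++ -> VV[3]=[2, 1, 3, 1]
Event 6: SEND 1->0: VV[1][1]++ -> VV[1]=[0, 2, 0, 0], msg_vec=[0, 2, 0, 0]; VV[0]=max(VV[0],msg_vec) then VV[0][0]++ -> VV[0]=[4, 2, 0, 0]
Event 7: SEND 2->0: VV[2][2]++ -> VV[2]=[2, 1, 4, 0], msg_vec=[2, 1, 4, 0]; VV[0]=max(VV[0],msg_vec) then VV[0][0]++ -> VV[0]=[5, 2, 4, 0]
Event 1 stamp: [0, 1, 0, 0]
Event 5 stamp: [2, 1, 3, 0]
[0, 1, 0, 0] <= [2, 1, 3, 0]? True
[2, 1, 3, 0] <= [0, 1, 0, 0]? False
Relation: before

Answer: before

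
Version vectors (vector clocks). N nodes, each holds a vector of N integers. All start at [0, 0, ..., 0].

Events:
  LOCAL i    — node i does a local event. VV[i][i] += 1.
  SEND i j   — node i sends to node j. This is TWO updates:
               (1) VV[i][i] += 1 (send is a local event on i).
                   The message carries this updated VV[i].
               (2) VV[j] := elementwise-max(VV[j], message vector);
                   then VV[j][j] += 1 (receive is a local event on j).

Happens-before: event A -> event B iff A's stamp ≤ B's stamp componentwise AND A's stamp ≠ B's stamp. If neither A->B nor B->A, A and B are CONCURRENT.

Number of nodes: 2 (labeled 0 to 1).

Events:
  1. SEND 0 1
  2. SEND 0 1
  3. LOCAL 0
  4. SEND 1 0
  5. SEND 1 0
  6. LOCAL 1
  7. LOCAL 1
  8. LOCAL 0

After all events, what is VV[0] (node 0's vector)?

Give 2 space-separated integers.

Initial: VV[0]=[0, 0]
Initial: VV[1]=[0, 0]
Event 1: SEND 0->1: VV[0][0]++ -> VV[0]=[1, 0], msg_vec=[1, 0]; VV[1]=max(VV[1],msg_vec) then VV[1][1]++ -> VV[1]=[1, 1]
Event 2: SEND 0->1: VV[0][0]++ -> VV[0]=[2, 0], msg_vec=[2, 0]; VV[1]=max(VV[1],msg_vec) then VV[1][1]++ -> VV[1]=[2, 2]
Event 3: LOCAL 0: VV[0][0]++ -> VV[0]=[3, 0]
Event 4: SEND 1->0: VV[1][1]++ -> VV[1]=[2, 3], msg_vec=[2, 3]; VV[0]=max(VV[0],msg_vec) then VV[0][0]++ -> VV[0]=[4, 3]
Event 5: SEND 1->0: VV[1][1]++ -> VV[1]=[2, 4], msg_vec=[2, 4]; VV[0]=max(VV[0],msg_vec) then VV[0][0]++ -> VV[0]=[5, 4]
Event 6: LOCAL 1: VV[1][1]++ -> VV[1]=[2, 5]
Event 7: LOCAL 1: VV[1][1]++ -> VV[1]=[2, 6]
Event 8: LOCAL 0: VV[0][0]++ -> VV[0]=[6, 4]
Final vectors: VV[0]=[6, 4]; VV[1]=[2, 6]

Answer: 6 4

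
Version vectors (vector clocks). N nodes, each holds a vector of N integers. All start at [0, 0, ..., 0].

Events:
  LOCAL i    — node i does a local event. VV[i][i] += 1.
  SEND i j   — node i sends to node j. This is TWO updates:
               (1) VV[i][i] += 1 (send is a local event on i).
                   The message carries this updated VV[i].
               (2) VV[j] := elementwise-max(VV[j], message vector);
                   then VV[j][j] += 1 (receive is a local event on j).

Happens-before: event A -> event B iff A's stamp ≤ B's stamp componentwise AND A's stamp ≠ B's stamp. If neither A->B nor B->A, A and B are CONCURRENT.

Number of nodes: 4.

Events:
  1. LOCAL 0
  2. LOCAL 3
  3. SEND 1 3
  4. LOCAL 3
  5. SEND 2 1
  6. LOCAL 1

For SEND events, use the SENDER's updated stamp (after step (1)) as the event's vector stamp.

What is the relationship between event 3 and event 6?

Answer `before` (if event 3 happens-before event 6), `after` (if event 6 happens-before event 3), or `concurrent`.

Answer: before

Derivation:
Initial: VV[0]=[0, 0, 0, 0]
Initial: VV[1]=[0, 0, 0, 0]
Initial: VV[2]=[0, 0, 0, 0]
Initial: VV[3]=[0, 0, 0, 0]
Event 1: LOCAL 0: VV[0][0]++ -> VV[0]=[1, 0, 0, 0]
Event 2: LOCAL 3: VV[3][3]++ -> VV[3]=[0, 0, 0, 1]
Event 3: SEND 1->3: VV[1][1]++ -> VV[1]=[0, 1, 0, 0], msg_vec=[0, 1, 0, 0]; VV[3]=max(VV[3],msg_vec) then VV[3][3]++ -> VV[3]=[0, 1, 0, 2]
Event 4: LOCAL 3: VV[3][3]++ -> VV[3]=[0, 1, 0, 3]
Event 5: SEND 2->1: VV[2][2]++ -> VV[2]=[0, 0, 1, 0], msg_vec=[0, 0, 1, 0]; VV[1]=max(VV[1],msg_vec) then VV[1][1]++ -> VV[1]=[0, 2, 1, 0]
Event 6: LOCAL 1: VV[1][1]++ -> VV[1]=[0, 3, 1, 0]
Event 3 stamp: [0, 1, 0, 0]
Event 6 stamp: [0, 3, 1, 0]
[0, 1, 0, 0] <= [0, 3, 1, 0]? True
[0, 3, 1, 0] <= [0, 1, 0, 0]? False
Relation: before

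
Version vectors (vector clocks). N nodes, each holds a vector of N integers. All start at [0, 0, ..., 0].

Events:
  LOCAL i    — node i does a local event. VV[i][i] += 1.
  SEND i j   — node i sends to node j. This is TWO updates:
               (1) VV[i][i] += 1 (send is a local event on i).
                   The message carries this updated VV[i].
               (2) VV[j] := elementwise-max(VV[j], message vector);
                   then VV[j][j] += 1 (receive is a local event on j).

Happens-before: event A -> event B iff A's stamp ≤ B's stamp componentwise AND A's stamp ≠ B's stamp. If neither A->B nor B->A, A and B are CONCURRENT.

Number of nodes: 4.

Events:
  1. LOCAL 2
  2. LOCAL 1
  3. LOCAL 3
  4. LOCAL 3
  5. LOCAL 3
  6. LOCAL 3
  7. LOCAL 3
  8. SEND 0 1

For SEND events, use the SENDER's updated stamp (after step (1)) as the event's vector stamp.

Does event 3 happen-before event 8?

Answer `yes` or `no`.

Initial: VV[0]=[0, 0, 0, 0]
Initial: VV[1]=[0, 0, 0, 0]
Initial: VV[2]=[0, 0, 0, 0]
Initial: VV[3]=[0, 0, 0, 0]
Event 1: LOCAL 2: VV[2][2]++ -> VV[2]=[0, 0, 1, 0]
Event 2: LOCAL 1: VV[1][1]++ -> VV[1]=[0, 1, 0, 0]
Event 3: LOCAL 3: VV[3][3]++ -> VV[3]=[0, 0, 0, 1]
Event 4: LOCAL 3: VV[3][3]++ -> VV[3]=[0, 0, 0, 2]
Event 5: LOCAL 3: VV[3][3]++ -> VV[3]=[0, 0, 0, 3]
Event 6: LOCAL 3: VV[3][3]++ -> VV[3]=[0, 0, 0, 4]
Event 7: LOCAL 3: VV[3][3]++ -> VV[3]=[0, 0, 0, 5]
Event 8: SEND 0->1: VV[0][0]++ -> VV[0]=[1, 0, 0, 0], msg_vec=[1, 0, 0, 0]; VV[1]=max(VV[1],msg_vec) then VV[1][1]++ -> VV[1]=[1, 2, 0, 0]
Event 3 stamp: [0, 0, 0, 1]
Event 8 stamp: [1, 0, 0, 0]
[0, 0, 0, 1] <= [1, 0, 0, 0]? False. Equal? False. Happens-before: False

Answer: no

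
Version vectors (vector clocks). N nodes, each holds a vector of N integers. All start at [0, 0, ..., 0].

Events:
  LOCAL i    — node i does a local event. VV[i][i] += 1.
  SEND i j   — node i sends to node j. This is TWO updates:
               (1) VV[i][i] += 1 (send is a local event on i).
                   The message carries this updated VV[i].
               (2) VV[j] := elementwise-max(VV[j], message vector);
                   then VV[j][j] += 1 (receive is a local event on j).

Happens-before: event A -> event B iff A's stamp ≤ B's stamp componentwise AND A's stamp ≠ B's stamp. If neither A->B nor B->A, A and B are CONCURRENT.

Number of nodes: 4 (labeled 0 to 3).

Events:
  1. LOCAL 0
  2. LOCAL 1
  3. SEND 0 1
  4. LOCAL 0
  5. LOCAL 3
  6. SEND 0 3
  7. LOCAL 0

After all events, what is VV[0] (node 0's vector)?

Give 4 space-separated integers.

Answer: 5 0 0 0

Derivation:
Initial: VV[0]=[0, 0, 0, 0]
Initial: VV[1]=[0, 0, 0, 0]
Initial: VV[2]=[0, 0, 0, 0]
Initial: VV[3]=[0, 0, 0, 0]
Event 1: LOCAL 0: VV[0][0]++ -> VV[0]=[1, 0, 0, 0]
Event 2: LOCAL 1: VV[1][1]++ -> VV[1]=[0, 1, 0, 0]
Event 3: SEND 0->1: VV[0][0]++ -> VV[0]=[2, 0, 0, 0], msg_vec=[2, 0, 0, 0]; VV[1]=max(VV[1],msg_vec) then VV[1][1]++ -> VV[1]=[2, 2, 0, 0]
Event 4: LOCAL 0: VV[0][0]++ -> VV[0]=[3, 0, 0, 0]
Event 5: LOCAL 3: VV[3][3]++ -> VV[3]=[0, 0, 0, 1]
Event 6: SEND 0->3: VV[0][0]++ -> VV[0]=[4, 0, 0, 0], msg_vec=[4, 0, 0, 0]; VV[3]=max(VV[3],msg_vec) then VV[3][3]++ -> VV[3]=[4, 0, 0, 2]
Event 7: LOCAL 0: VV[0][0]++ -> VV[0]=[5, 0, 0, 0]
Final vectors: VV[0]=[5, 0, 0, 0]; VV[1]=[2, 2, 0, 0]; VV[2]=[0, 0, 0, 0]; VV[3]=[4, 0, 0, 2]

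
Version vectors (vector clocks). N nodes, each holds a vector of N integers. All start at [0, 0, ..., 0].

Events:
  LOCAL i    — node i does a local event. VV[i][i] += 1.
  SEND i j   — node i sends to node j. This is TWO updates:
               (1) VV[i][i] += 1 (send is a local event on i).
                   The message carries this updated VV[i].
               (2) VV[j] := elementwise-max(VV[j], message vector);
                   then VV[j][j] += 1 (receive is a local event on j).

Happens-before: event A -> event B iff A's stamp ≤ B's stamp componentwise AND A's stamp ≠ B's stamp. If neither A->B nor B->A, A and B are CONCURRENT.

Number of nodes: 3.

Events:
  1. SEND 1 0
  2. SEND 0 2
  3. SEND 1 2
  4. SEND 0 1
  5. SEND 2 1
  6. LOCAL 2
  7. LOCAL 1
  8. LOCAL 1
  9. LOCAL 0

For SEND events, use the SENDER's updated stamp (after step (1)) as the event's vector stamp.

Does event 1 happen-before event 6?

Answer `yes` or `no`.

Initial: VV[0]=[0, 0, 0]
Initial: VV[1]=[0, 0, 0]
Initial: VV[2]=[0, 0, 0]
Event 1: SEND 1->0: VV[1][1]++ -> VV[1]=[0, 1, 0], msg_vec=[0, 1, 0]; VV[0]=max(VV[0],msg_vec) then VV[0][0]++ -> VV[0]=[1, 1, 0]
Event 2: SEND 0->2: VV[0][0]++ -> VV[0]=[2, 1, 0], msg_vec=[2, 1, 0]; VV[2]=max(VV[2],msg_vec) then VV[2][2]++ -> VV[2]=[2, 1, 1]
Event 3: SEND 1->2: VV[1][1]++ -> VV[1]=[0, 2, 0], msg_vec=[0, 2, 0]; VV[2]=max(VV[2],msg_vec) then VV[2][2]++ -> VV[2]=[2, 2, 2]
Event 4: SEND 0->1: VV[0][0]++ -> VV[0]=[3, 1, 0], msg_vec=[3, 1, 0]; VV[1]=max(VV[1],msg_vec) then VV[1][1]++ -> VV[1]=[3, 3, 0]
Event 5: SEND 2->1: VV[2][2]++ -> VV[2]=[2, 2, 3], msg_vec=[2, 2, 3]; VV[1]=max(VV[1],msg_vec) then VV[1][1]++ -> VV[1]=[3, 4, 3]
Event 6: LOCAL 2: VV[2][2]++ -> VV[2]=[2, 2, 4]
Event 7: LOCAL 1: VV[1][1]++ -> VV[1]=[3, 5, 3]
Event 8: LOCAL 1: VV[1][1]++ -> VV[1]=[3, 6, 3]
Event 9: LOCAL 0: VV[0][0]++ -> VV[0]=[4, 1, 0]
Event 1 stamp: [0, 1, 0]
Event 6 stamp: [2, 2, 4]
[0, 1, 0] <= [2, 2, 4]? True. Equal? False. Happens-before: True

Answer: yes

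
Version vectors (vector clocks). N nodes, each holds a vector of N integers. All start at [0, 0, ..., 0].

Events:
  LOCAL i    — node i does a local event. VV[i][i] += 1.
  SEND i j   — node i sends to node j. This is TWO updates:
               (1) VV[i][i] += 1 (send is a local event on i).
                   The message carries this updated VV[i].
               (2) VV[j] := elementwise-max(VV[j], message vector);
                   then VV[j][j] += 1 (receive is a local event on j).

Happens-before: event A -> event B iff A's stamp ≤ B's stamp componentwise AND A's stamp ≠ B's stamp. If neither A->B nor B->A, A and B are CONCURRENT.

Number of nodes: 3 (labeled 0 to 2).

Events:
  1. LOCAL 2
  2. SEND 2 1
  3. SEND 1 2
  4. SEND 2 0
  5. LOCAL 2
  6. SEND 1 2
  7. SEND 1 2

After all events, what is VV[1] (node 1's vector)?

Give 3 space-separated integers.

Answer: 0 4 2

Derivation:
Initial: VV[0]=[0, 0, 0]
Initial: VV[1]=[0, 0, 0]
Initial: VV[2]=[0, 0, 0]
Event 1: LOCAL 2: VV[2][2]++ -> VV[2]=[0, 0, 1]
Event 2: SEND 2->1: VV[2][2]++ -> VV[2]=[0, 0, 2], msg_vec=[0, 0, 2]; VV[1]=max(VV[1],msg_vec) then VV[1][1]++ -> VV[1]=[0, 1, 2]
Event 3: SEND 1->2: VV[1][1]++ -> VV[1]=[0, 2, 2], msg_vec=[0, 2, 2]; VV[2]=max(VV[2],msg_vec) then VV[2][2]++ -> VV[2]=[0, 2, 3]
Event 4: SEND 2->0: VV[2][2]++ -> VV[2]=[0, 2, 4], msg_vec=[0, 2, 4]; VV[0]=max(VV[0],msg_vec) then VV[0][0]++ -> VV[0]=[1, 2, 4]
Event 5: LOCAL 2: VV[2][2]++ -> VV[2]=[0, 2, 5]
Event 6: SEND 1->2: VV[1][1]++ -> VV[1]=[0, 3, 2], msg_vec=[0, 3, 2]; VV[2]=max(VV[2],msg_vec) then VV[2][2]++ -> VV[2]=[0, 3, 6]
Event 7: SEND 1->2: VV[1][1]++ -> VV[1]=[0, 4, 2], msg_vec=[0, 4, 2]; VV[2]=max(VV[2],msg_vec) then VV[2][2]++ -> VV[2]=[0, 4, 7]
Final vectors: VV[0]=[1, 2, 4]; VV[1]=[0, 4, 2]; VV[2]=[0, 4, 7]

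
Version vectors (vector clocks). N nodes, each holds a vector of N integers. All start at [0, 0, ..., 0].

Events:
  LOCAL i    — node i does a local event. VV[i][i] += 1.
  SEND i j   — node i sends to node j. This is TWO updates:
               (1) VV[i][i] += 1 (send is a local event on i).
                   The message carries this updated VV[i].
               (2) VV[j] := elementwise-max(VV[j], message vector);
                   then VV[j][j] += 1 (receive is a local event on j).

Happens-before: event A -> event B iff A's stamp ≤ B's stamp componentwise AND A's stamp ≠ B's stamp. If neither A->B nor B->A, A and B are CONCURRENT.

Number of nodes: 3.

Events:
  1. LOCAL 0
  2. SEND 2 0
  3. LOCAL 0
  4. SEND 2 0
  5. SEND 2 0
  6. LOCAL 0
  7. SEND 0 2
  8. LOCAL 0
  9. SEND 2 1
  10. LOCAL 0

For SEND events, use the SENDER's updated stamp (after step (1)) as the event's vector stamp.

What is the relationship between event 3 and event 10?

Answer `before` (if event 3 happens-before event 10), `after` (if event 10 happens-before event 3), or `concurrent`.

Answer: before

Derivation:
Initial: VV[0]=[0, 0, 0]
Initial: VV[1]=[0, 0, 0]
Initial: VV[2]=[0, 0, 0]
Event 1: LOCAL 0: VV[0][0]++ -> VV[0]=[1, 0, 0]
Event 2: SEND 2->0: VV[2][2]++ -> VV[2]=[0, 0, 1], msg_vec=[0, 0, 1]; VV[0]=max(VV[0],msg_vec) then VV[0][0]++ -> VV[0]=[2, 0, 1]
Event 3: LOCAL 0: VV[0][0]++ -> VV[0]=[3, 0, 1]
Event 4: SEND 2->0: VV[2][2]++ -> VV[2]=[0, 0, 2], msg_vec=[0, 0, 2]; VV[0]=max(VV[0],msg_vec) then VV[0][0]++ -> VV[0]=[4, 0, 2]
Event 5: SEND 2->0: VV[2][2]++ -> VV[2]=[0, 0, 3], msg_vec=[0, 0, 3]; VV[0]=max(VV[0],msg_vec) then VV[0][0]++ -> VV[0]=[5, 0, 3]
Event 6: LOCAL 0: VV[0][0]++ -> VV[0]=[6, 0, 3]
Event 7: SEND 0->2: VV[0][0]++ -> VV[0]=[7, 0, 3], msg_vec=[7, 0, 3]; VV[2]=max(VV[2],msg_vec) then VV[2][2]++ -> VV[2]=[7, 0, 4]
Event 8: LOCAL 0: VV[0][0]++ -> VV[0]=[8, 0, 3]
Event 9: SEND 2->1: VV[2][2]++ -> VV[2]=[7, 0, 5], msg_vec=[7, 0, 5]; VV[1]=max(VV[1],msg_vec) then VV[1][1]++ -> VV[1]=[7, 1, 5]
Event 10: LOCAL 0: VV[0][0]++ -> VV[0]=[9, 0, 3]
Event 3 stamp: [3, 0, 1]
Event 10 stamp: [9, 0, 3]
[3, 0, 1] <= [9, 0, 3]? True
[9, 0, 3] <= [3, 0, 1]? False
Relation: before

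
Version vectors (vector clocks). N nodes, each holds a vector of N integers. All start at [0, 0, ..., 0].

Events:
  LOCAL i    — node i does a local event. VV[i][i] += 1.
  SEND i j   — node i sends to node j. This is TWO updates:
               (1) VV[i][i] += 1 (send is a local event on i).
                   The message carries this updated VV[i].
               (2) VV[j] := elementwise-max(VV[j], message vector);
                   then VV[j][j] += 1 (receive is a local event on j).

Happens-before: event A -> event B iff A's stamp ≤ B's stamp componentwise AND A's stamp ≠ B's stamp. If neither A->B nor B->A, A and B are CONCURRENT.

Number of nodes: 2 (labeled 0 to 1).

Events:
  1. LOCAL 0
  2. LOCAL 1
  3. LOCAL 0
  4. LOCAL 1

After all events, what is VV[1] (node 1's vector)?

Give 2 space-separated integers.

Answer: 0 2

Derivation:
Initial: VV[0]=[0, 0]
Initial: VV[1]=[0, 0]
Event 1: LOCAL 0: VV[0][0]++ -> VV[0]=[1, 0]
Event 2: LOCAL 1: VV[1][1]++ -> VV[1]=[0, 1]
Event 3: LOCAL 0: VV[0][0]++ -> VV[0]=[2, 0]
Event 4: LOCAL 1: VV[1][1]++ -> VV[1]=[0, 2]
Final vectors: VV[0]=[2, 0]; VV[1]=[0, 2]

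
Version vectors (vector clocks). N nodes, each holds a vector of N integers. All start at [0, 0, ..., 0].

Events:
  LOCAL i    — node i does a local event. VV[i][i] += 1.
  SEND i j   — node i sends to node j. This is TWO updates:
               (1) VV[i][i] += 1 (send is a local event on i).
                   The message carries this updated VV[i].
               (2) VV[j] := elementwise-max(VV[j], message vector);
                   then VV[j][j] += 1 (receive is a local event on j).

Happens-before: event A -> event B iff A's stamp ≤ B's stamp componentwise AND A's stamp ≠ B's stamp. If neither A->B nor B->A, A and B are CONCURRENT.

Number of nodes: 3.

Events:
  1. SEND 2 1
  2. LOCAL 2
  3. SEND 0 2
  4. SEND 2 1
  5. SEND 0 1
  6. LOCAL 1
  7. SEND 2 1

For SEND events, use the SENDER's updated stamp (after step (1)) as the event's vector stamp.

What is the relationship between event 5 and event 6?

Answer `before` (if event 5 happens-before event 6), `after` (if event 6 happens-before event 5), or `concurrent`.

Answer: before

Derivation:
Initial: VV[0]=[0, 0, 0]
Initial: VV[1]=[0, 0, 0]
Initial: VV[2]=[0, 0, 0]
Event 1: SEND 2->1: VV[2][2]++ -> VV[2]=[0, 0, 1], msg_vec=[0, 0, 1]; VV[1]=max(VV[1],msg_vec) then VV[1][1]++ -> VV[1]=[0, 1, 1]
Event 2: LOCAL 2: VV[2][2]++ -> VV[2]=[0, 0, 2]
Event 3: SEND 0->2: VV[0][0]++ -> VV[0]=[1, 0, 0], msg_vec=[1, 0, 0]; VV[2]=max(VV[2],msg_vec) then VV[2][2]++ -> VV[2]=[1, 0, 3]
Event 4: SEND 2->1: VV[2][2]++ -> VV[2]=[1, 0, 4], msg_vec=[1, 0, 4]; VV[1]=max(VV[1],msg_vec) then VV[1][1]++ -> VV[1]=[1, 2, 4]
Event 5: SEND 0->1: VV[0][0]++ -> VV[0]=[2, 0, 0], msg_vec=[2, 0, 0]; VV[1]=max(VV[1],msg_vec) then VV[1][1]++ -> VV[1]=[2, 3, 4]
Event 6: LOCAL 1: VV[1][1]++ -> VV[1]=[2, 4, 4]
Event 7: SEND 2->1: VV[2][2]++ -> VV[2]=[1, 0, 5], msg_vec=[1, 0, 5]; VV[1]=max(VV[1],msg_vec) then VV[1][1]++ -> VV[1]=[2, 5, 5]
Event 5 stamp: [2, 0, 0]
Event 6 stamp: [2, 4, 4]
[2, 0, 0] <= [2, 4, 4]? True
[2, 4, 4] <= [2, 0, 0]? False
Relation: before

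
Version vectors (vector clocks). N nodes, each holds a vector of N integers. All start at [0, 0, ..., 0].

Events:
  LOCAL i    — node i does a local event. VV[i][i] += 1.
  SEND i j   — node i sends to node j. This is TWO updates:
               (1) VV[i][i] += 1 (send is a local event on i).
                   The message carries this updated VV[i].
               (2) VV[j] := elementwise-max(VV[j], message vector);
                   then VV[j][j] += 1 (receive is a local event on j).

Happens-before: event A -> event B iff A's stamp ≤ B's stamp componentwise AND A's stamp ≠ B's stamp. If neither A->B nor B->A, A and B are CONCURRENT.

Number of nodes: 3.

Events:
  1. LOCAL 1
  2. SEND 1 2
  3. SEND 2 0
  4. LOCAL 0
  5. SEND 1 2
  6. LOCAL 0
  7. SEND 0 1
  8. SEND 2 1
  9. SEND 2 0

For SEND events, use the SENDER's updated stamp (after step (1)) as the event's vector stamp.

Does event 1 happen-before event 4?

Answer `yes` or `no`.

Initial: VV[0]=[0, 0, 0]
Initial: VV[1]=[0, 0, 0]
Initial: VV[2]=[0, 0, 0]
Event 1: LOCAL 1: VV[1][1]++ -> VV[1]=[0, 1, 0]
Event 2: SEND 1->2: VV[1][1]++ -> VV[1]=[0, 2, 0], msg_vec=[0, 2, 0]; VV[2]=max(VV[2],msg_vec) then VV[2][2]++ -> VV[2]=[0, 2, 1]
Event 3: SEND 2->0: VV[2][2]++ -> VV[2]=[0, 2, 2], msg_vec=[0, 2, 2]; VV[0]=max(VV[0],msg_vec) then VV[0][0]++ -> VV[0]=[1, 2, 2]
Event 4: LOCAL 0: VV[0][0]++ -> VV[0]=[2, 2, 2]
Event 5: SEND 1->2: VV[1][1]++ -> VV[1]=[0, 3, 0], msg_vec=[0, 3, 0]; VV[2]=max(VV[2],msg_vec) then VV[2][2]++ -> VV[2]=[0, 3, 3]
Event 6: LOCAL 0: VV[0][0]++ -> VV[0]=[3, 2, 2]
Event 7: SEND 0->1: VV[0][0]++ -> VV[0]=[4, 2, 2], msg_vec=[4, 2, 2]; VV[1]=max(VV[1],msg_vec) then VV[1][1]++ -> VV[1]=[4, 4, 2]
Event 8: SEND 2->1: VV[2][2]++ -> VV[2]=[0, 3, 4], msg_vec=[0, 3, 4]; VV[1]=max(VV[1],msg_vec) then VV[1][1]++ -> VV[1]=[4, 5, 4]
Event 9: SEND 2->0: VV[2][2]++ -> VV[2]=[0, 3, 5], msg_vec=[0, 3, 5]; VV[0]=max(VV[0],msg_vec) then VV[0][0]++ -> VV[0]=[5, 3, 5]
Event 1 stamp: [0, 1, 0]
Event 4 stamp: [2, 2, 2]
[0, 1, 0] <= [2, 2, 2]? True. Equal? False. Happens-before: True

Answer: yes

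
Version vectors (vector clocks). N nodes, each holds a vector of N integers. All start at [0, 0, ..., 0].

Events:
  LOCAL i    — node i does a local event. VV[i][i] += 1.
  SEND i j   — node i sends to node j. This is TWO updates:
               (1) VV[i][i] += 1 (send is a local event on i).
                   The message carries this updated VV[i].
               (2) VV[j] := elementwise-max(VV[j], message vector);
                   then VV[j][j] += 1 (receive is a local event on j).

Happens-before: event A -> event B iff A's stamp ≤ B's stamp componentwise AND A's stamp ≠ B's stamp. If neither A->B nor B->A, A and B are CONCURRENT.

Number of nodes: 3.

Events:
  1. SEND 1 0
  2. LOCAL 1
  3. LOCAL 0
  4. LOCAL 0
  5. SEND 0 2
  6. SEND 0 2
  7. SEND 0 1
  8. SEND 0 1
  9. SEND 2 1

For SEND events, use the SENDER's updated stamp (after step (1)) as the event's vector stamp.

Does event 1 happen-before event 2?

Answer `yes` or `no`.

Answer: yes

Derivation:
Initial: VV[0]=[0, 0, 0]
Initial: VV[1]=[0, 0, 0]
Initial: VV[2]=[0, 0, 0]
Event 1: SEND 1->0: VV[1][1]++ -> VV[1]=[0, 1, 0], msg_vec=[0, 1, 0]; VV[0]=max(VV[0],msg_vec) then VV[0][0]++ -> VV[0]=[1, 1, 0]
Event 2: LOCAL 1: VV[1][1]++ -> VV[1]=[0, 2, 0]
Event 3: LOCAL 0: VV[0][0]++ -> VV[0]=[2, 1, 0]
Event 4: LOCAL 0: VV[0][0]++ -> VV[0]=[3, 1, 0]
Event 5: SEND 0->2: VV[0][0]++ -> VV[0]=[4, 1, 0], msg_vec=[4, 1, 0]; VV[2]=max(VV[2],msg_vec) then VV[2][2]++ -> VV[2]=[4, 1, 1]
Event 6: SEND 0->2: VV[0][0]++ -> VV[0]=[5, 1, 0], msg_vec=[5, 1, 0]; VV[2]=max(VV[2],msg_vec) then VV[2][2]++ -> VV[2]=[5, 1, 2]
Event 7: SEND 0->1: VV[0][0]++ -> VV[0]=[6, 1, 0], msg_vec=[6, 1, 0]; VV[1]=max(VV[1],msg_vec) then VV[1][1]++ -> VV[1]=[6, 3, 0]
Event 8: SEND 0->1: VV[0][0]++ -> VV[0]=[7, 1, 0], msg_vec=[7, 1, 0]; VV[1]=max(VV[1],msg_vec) then VV[1][1]++ -> VV[1]=[7, 4, 0]
Event 9: SEND 2->1: VV[2][2]++ -> VV[2]=[5, 1, 3], msg_vec=[5, 1, 3]; VV[1]=max(VV[1],msg_vec) then VV[1][1]++ -> VV[1]=[7, 5, 3]
Event 1 stamp: [0, 1, 0]
Event 2 stamp: [0, 2, 0]
[0, 1, 0] <= [0, 2, 0]? True. Equal? False. Happens-before: True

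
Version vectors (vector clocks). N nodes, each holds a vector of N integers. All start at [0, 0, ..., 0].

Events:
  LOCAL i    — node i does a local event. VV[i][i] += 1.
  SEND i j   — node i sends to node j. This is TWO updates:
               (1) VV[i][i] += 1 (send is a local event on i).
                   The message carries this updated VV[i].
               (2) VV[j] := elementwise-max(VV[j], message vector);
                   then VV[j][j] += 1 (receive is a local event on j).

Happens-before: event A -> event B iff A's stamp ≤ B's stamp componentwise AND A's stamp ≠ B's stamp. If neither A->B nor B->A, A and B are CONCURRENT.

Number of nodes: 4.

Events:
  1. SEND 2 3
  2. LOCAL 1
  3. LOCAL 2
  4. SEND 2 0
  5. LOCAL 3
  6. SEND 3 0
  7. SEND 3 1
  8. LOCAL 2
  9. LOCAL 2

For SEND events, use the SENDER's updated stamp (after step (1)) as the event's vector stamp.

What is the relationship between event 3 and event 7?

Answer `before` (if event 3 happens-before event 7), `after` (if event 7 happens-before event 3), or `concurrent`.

Answer: concurrent

Derivation:
Initial: VV[0]=[0, 0, 0, 0]
Initial: VV[1]=[0, 0, 0, 0]
Initial: VV[2]=[0, 0, 0, 0]
Initial: VV[3]=[0, 0, 0, 0]
Event 1: SEND 2->3: VV[2][2]++ -> VV[2]=[0, 0, 1, 0], msg_vec=[0, 0, 1, 0]; VV[3]=max(VV[3],msg_vec) then VV[3][3]++ -> VV[3]=[0, 0, 1, 1]
Event 2: LOCAL 1: VV[1][1]++ -> VV[1]=[0, 1, 0, 0]
Event 3: LOCAL 2: VV[2][2]++ -> VV[2]=[0, 0, 2, 0]
Event 4: SEND 2->0: VV[2][2]++ -> VV[2]=[0, 0, 3, 0], msg_vec=[0, 0, 3, 0]; VV[0]=max(VV[0],msg_vec) then VV[0][0]++ -> VV[0]=[1, 0, 3, 0]
Event 5: LOCAL 3: VV[3][3]++ -> VV[3]=[0, 0, 1, 2]
Event 6: SEND 3->0: VV[3][3]++ -> VV[3]=[0, 0, 1, 3], msg_vec=[0, 0, 1, 3]; VV[0]=max(VV[0],msg_vec) then VV[0][0]++ -> VV[0]=[2, 0, 3, 3]
Event 7: SEND 3->1: VV[3][3]++ -> VV[3]=[0, 0, 1, 4], msg_vec=[0, 0, 1, 4]; VV[1]=max(VV[1],msg_vec) then VV[1][1]++ -> VV[1]=[0, 2, 1, 4]
Event 8: LOCAL 2: VV[2][2]++ -> VV[2]=[0, 0, 4, 0]
Event 9: LOCAL 2: VV[2][2]++ -> VV[2]=[0, 0, 5, 0]
Event 3 stamp: [0, 0, 2, 0]
Event 7 stamp: [0, 0, 1, 4]
[0, 0, 2, 0] <= [0, 0, 1, 4]? False
[0, 0, 1, 4] <= [0, 0, 2, 0]? False
Relation: concurrent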